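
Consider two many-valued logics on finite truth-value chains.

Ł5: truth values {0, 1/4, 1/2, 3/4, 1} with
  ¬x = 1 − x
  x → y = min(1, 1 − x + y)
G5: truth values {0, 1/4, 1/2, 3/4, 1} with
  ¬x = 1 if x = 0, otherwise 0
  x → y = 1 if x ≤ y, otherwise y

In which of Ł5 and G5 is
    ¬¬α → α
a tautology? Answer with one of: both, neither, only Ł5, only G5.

In Ł5: every assignment gives 1 — tautology.
In G5: at α = 1/4 the value is 1/4 — not a tautology.

only Ł5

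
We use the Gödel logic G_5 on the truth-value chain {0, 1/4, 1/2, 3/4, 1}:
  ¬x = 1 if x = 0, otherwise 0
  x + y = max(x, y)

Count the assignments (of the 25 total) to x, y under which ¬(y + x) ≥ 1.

value 1: 1 assignment (counts)
value 0: 24 assignments
So 1 of the 25 assignments meets the threshold.

1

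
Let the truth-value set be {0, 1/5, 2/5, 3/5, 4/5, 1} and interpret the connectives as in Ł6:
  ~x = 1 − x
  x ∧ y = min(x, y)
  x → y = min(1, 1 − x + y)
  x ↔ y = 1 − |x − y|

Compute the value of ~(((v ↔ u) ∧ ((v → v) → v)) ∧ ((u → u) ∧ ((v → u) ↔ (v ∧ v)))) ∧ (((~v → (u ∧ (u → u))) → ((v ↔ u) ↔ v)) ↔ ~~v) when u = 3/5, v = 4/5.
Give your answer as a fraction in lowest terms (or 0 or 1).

v ↔ u = 4/5 ↔ 3/5 = 4/5
v → v = 4/5 → 4/5 = 1
(v → v) → v = 1 → 4/5 = 4/5
(v ↔ u) ∧ ((v → v) → v) = 4/5 ∧ 4/5 = 4/5
u → u = 3/5 → 3/5 = 1
v → u = 4/5 → 3/5 = 4/5
v ∧ v = 4/5 ∧ 4/5 = 4/5
(v → u) ↔ (v ∧ v) = 4/5 ↔ 4/5 = 1
(u → u) ∧ ((v → u) ↔ (v ∧ v)) = 1 ∧ 1 = 1
((v ↔ u) ∧ ((v → v) → v)) ∧ ((u → u) ∧ ((v → u) ↔ (v ∧ v))) = 4/5 ∧ 1 = 4/5
~(((v ↔ u) ∧ ((v → v) → v)) ∧ ((u → u) ∧ ((v → u) ↔ (v ∧ v)))) = ~4/5 = 1/5
~v = ~4/5 = 1/5
u → u = 3/5 → 3/5 = 1
u ∧ (u → u) = 3/5 ∧ 1 = 3/5
~v → (u ∧ (u → u)) = 1/5 → 3/5 = 1
v ↔ u = 4/5 ↔ 3/5 = 4/5
(v ↔ u) ↔ v = 4/5 ↔ 4/5 = 1
(~v → (u ∧ (u → u))) → ((v ↔ u) ↔ v) = 1 → 1 = 1
~v = ~4/5 = 1/5
~~v = ~1/5 = 4/5
((~v → (u ∧ (u → u))) → ((v ↔ u) ↔ v)) ↔ ~~v = 1 ↔ 4/5 = 4/5
~(((v ↔ u) ∧ ((v → v) → v)) ∧ ((u → u) ∧ ((v → u) ↔ (v ∧ v)))) ∧ (((~v → (u ∧ (u → u))) → ((v ↔ u) ↔ v)) ↔ ~~v) = 1/5 ∧ 4/5 = 1/5

1/5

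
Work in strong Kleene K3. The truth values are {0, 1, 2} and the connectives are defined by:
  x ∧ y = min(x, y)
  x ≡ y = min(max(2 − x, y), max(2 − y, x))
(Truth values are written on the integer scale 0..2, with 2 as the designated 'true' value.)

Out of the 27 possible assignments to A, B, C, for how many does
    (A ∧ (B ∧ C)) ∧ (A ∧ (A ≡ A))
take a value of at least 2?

value 2: 1 assignment (counts)
value 1: 7 assignments
value 0: 19 assignments
So 1 of the 27 assignments meets the threshold.

1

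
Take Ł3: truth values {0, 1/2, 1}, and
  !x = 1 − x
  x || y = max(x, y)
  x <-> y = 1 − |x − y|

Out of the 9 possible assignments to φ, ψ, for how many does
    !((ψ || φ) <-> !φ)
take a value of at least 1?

4

φ = 0, ψ = 0 ↦ 1  ≥
φ = 0, ψ = 1/2 ↦ 1/2  <
φ = 0, ψ = 1 ↦ 0  <
φ = 1/2, ψ = 0 ↦ 0  <
φ = 1/2, ψ = 1/2 ↦ 0  <
φ = 1/2, ψ = 1 ↦ 1/2  <
φ = 1, ψ = 0 ↦ 1  ≥
φ = 1, ψ = 1/2 ↦ 1  ≥
φ = 1, ψ = 1 ↦ 1  ≥
So 4 of the 9 assignments meet the threshold.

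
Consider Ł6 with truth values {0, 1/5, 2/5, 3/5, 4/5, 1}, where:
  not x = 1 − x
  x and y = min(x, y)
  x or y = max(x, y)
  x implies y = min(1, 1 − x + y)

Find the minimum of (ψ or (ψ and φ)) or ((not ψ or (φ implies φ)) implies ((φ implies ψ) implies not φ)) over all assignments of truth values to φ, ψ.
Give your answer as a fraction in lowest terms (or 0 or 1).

3/5

Take φ = 2/5, ψ = 2/5:
ψ and φ = 2/5 and 2/5 = 2/5
ψ or (ψ and φ) = 2/5 or 2/5 = 2/5
not ψ = not 2/5 = 3/5
φ implies φ = 2/5 implies 2/5 = 1
not ψ or (φ implies φ) = 3/5 or 1 = 1
φ implies ψ = 2/5 implies 2/5 = 1
not φ = not 2/5 = 3/5
(φ implies ψ) implies not φ = 1 implies 3/5 = 3/5
(not ψ or (φ implies φ)) implies ((φ implies ψ) implies not φ) = 1 implies 3/5 = 3/5
(ψ or (ψ and φ)) or ((not ψ or (φ implies φ)) implies ((φ implies ψ) implies not φ)) = 2/5 or 3/5 = 3/5
No assignment yields a value below 3/5, so this is the minimum.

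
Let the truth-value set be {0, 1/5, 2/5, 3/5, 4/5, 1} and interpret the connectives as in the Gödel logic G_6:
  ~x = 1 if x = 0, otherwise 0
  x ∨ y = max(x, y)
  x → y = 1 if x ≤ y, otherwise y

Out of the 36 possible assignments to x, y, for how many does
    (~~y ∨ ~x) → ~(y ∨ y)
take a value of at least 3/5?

value 1: 6 assignments (counts)
value 0: 30 assignments
So 6 of the 36 assignments meet the threshold.

6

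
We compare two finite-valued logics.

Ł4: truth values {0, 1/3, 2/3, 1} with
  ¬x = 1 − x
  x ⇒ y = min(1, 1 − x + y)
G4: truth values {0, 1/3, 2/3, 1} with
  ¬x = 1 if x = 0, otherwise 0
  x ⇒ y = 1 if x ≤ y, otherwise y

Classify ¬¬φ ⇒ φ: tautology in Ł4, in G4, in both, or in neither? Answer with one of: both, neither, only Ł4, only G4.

only Ł4

In Ł4: every assignment gives 1 — tautology.
In G4: at φ = 1/3 the value is 1/3 — not a tautology.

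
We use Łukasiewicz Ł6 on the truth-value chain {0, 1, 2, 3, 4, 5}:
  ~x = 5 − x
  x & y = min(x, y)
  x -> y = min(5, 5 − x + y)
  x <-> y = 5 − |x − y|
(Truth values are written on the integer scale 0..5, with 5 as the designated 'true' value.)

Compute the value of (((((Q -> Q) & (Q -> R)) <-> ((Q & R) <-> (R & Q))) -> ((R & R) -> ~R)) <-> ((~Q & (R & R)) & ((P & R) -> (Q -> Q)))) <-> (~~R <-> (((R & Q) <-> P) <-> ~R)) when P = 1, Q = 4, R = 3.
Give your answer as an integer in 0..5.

2

Q -> Q = 4 -> 4 = 5
Q -> R = 4 -> 3 = 4
(Q -> Q) & (Q -> R) = 5 & 4 = 4
Q & R = 4 & 3 = 3
R & Q = 3 & 4 = 3
(Q & R) <-> (R & Q) = 3 <-> 3 = 5
((Q -> Q) & (Q -> R)) <-> ((Q & R) <-> (R & Q)) = 4 <-> 5 = 4
R & R = 3 & 3 = 3
~R = ~3 = 2
(R & R) -> ~R = 3 -> 2 = 4
(((Q -> Q) & (Q -> R)) <-> ((Q & R) <-> (R & Q))) -> ((R & R) -> ~R) = 4 -> 4 = 5
~Q = ~4 = 1
R & R = 3 & 3 = 3
~Q & (R & R) = 1 & 3 = 1
P & R = 1 & 3 = 1
Q -> Q = 4 -> 4 = 5
(P & R) -> (Q -> Q) = 1 -> 5 = 5
(~Q & (R & R)) & ((P & R) -> (Q -> Q)) = 1 & 5 = 1
((((Q -> Q) & (Q -> R)) <-> ((Q & R) <-> (R & Q))) -> ((R & R) -> ~R)) <-> ((~Q & (R & R)) & ((P & R) -> (Q -> Q))) = 5 <-> 1 = 1
~R = ~3 = 2
~~R = ~2 = 3
R & Q = 3 & 4 = 3
(R & Q) <-> P = 3 <-> 1 = 3
~R = ~3 = 2
((R & Q) <-> P) <-> ~R = 3 <-> 2 = 4
~~R <-> (((R & Q) <-> P) <-> ~R) = 3 <-> 4 = 4
(((((Q -> Q) & (Q -> R)) <-> ((Q & R) <-> (R & Q))) -> ((R & R) -> ~R)) <-> ((~Q & (R & R)) & ((P & R) -> (Q -> Q)))) <-> (~~R <-> (((R & Q) <-> P) <-> ~R)) = 1 <-> 4 = 2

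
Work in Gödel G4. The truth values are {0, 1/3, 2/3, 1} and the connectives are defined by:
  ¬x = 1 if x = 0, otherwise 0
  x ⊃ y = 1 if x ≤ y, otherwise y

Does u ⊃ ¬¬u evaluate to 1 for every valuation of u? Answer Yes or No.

Yes

u = 0 ↦ 1
u = 1/3 ↦ 1
u = 2/3 ↦ 1
u = 1 ↦ 1
Every assignment gives a value ≥ 1.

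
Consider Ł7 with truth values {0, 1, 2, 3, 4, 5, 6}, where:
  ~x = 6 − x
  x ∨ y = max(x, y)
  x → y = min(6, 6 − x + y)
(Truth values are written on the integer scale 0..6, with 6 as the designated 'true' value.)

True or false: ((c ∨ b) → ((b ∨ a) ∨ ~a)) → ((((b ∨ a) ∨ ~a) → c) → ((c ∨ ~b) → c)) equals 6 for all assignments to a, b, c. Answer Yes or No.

No

Counterexample: take a = 1, b = 0, c = 0.
c ∨ b = 0 ∨ 0 = 0
b ∨ a = 0 ∨ 1 = 1
~a = ~1 = 5
(b ∨ a) ∨ ~a = 1 ∨ 5 = 5
(c ∨ b) → ((b ∨ a) ∨ ~a) = 0 → 5 = 6
b ∨ a = 0 ∨ 1 = 1
~a = ~1 = 5
(b ∨ a) ∨ ~a = 1 ∨ 5 = 5
((b ∨ a) ∨ ~a) → c = 5 → 0 = 1
~b = ~0 = 6
c ∨ ~b = 0 ∨ 6 = 6
(c ∨ ~b) → c = 6 → 0 = 0
(((b ∨ a) ∨ ~a) → c) → ((c ∨ ~b) → c) = 1 → 0 = 5
((c ∨ b) → ((b ∨ a) ∨ ~a)) → ((((b ∨ a) ∨ ~a) → c) → ((c ∨ ~b) → c)) = 6 → 5 = 5
This gives 5 ≠ 6.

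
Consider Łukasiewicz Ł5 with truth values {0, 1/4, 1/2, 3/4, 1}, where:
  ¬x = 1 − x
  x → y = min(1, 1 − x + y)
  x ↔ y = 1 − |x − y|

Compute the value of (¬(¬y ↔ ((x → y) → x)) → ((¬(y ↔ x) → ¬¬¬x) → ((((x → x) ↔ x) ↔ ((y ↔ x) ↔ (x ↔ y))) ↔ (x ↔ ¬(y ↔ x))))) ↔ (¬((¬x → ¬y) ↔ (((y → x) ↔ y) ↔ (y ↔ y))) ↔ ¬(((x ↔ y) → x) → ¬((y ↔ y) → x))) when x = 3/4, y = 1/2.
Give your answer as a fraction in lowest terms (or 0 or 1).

¬y = ¬1/2 = 1/2
x → y = 3/4 → 1/2 = 3/4
(x → y) → x = 3/4 → 3/4 = 1
¬y ↔ ((x → y) → x) = 1/2 ↔ 1 = 1/2
¬(¬y ↔ ((x → y) → x)) = ¬1/2 = 1/2
y ↔ x = 1/2 ↔ 3/4 = 3/4
¬(y ↔ x) = ¬3/4 = 1/4
¬x = ¬3/4 = 1/4
¬¬x = ¬1/4 = 3/4
¬¬¬x = ¬3/4 = 1/4
¬(y ↔ x) → ¬¬¬x = 1/4 → 1/4 = 1
x → x = 3/4 → 3/4 = 1
(x → x) ↔ x = 1 ↔ 3/4 = 3/4
y ↔ x = 1/2 ↔ 3/4 = 3/4
x ↔ y = 3/4 ↔ 1/2 = 3/4
(y ↔ x) ↔ (x ↔ y) = 3/4 ↔ 3/4 = 1
((x → x) ↔ x) ↔ ((y ↔ x) ↔ (x ↔ y)) = 3/4 ↔ 1 = 3/4
y ↔ x = 1/2 ↔ 3/4 = 3/4
¬(y ↔ x) = ¬3/4 = 1/4
x ↔ ¬(y ↔ x) = 3/4 ↔ 1/4 = 1/2
(((x → x) ↔ x) ↔ ((y ↔ x) ↔ (x ↔ y))) ↔ (x ↔ ¬(y ↔ x)) = 3/4 ↔ 1/2 = 3/4
(¬(y ↔ x) → ¬¬¬x) → ((((x → x) ↔ x) ↔ ((y ↔ x) ↔ (x ↔ y))) ↔ (x ↔ ¬(y ↔ x))) = 1 → 3/4 = 3/4
¬(¬y ↔ ((x → y) → x)) → ((¬(y ↔ x) → ¬¬¬x) → ((((x → x) ↔ x) ↔ ((y ↔ x) ↔ (x ↔ y))) ↔ (x ↔ ¬(y ↔ x)))) = 1/2 → 3/4 = 1
¬x = ¬3/4 = 1/4
¬y = ¬1/2 = 1/2
¬x → ¬y = 1/4 → 1/2 = 1
y → x = 1/2 → 3/4 = 1
(y → x) ↔ y = 1 ↔ 1/2 = 1/2
y ↔ y = 1/2 ↔ 1/2 = 1
((y → x) ↔ y) ↔ (y ↔ y) = 1/2 ↔ 1 = 1/2
(¬x → ¬y) ↔ (((y → x) ↔ y) ↔ (y ↔ y)) = 1 ↔ 1/2 = 1/2
¬((¬x → ¬y) ↔ (((y → x) ↔ y) ↔ (y ↔ y))) = ¬1/2 = 1/2
x ↔ y = 3/4 ↔ 1/2 = 3/4
(x ↔ y) → x = 3/4 → 3/4 = 1
y ↔ y = 1/2 ↔ 1/2 = 1
(y ↔ y) → x = 1 → 3/4 = 3/4
¬((y ↔ y) → x) = ¬3/4 = 1/4
((x ↔ y) → x) → ¬((y ↔ y) → x) = 1 → 1/4 = 1/4
¬(((x ↔ y) → x) → ¬((y ↔ y) → x)) = ¬1/4 = 3/4
¬((¬x → ¬y) ↔ (((y → x) ↔ y) ↔ (y ↔ y))) ↔ ¬(((x ↔ y) → x) → ¬((y ↔ y) → x)) = 1/2 ↔ 3/4 = 3/4
(¬(¬y ↔ ((x → y) → x)) → ((¬(y ↔ x) → ¬¬¬x) → ((((x → x) ↔ x) ↔ ((y ↔ x) ↔ (x ↔ y))) ↔ (x ↔ ¬(y ↔ x))))) ↔ (¬((¬x → ¬y) ↔ (((y → x) ↔ y) ↔ (y ↔ y))) ↔ ¬(((x ↔ y) → x) → ¬((y ↔ y) → x))) = 1 ↔ 3/4 = 3/4

3/4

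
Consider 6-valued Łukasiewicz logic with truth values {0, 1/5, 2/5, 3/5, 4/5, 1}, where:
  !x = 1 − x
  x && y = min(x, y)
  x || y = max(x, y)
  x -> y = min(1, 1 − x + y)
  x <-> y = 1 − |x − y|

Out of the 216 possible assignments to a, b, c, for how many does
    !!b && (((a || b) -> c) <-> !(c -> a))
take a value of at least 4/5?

value 1: 11 assignments (counts)
value 4/5: 22 assignments (counts)
value 3/5: 33 assignments
value 2/5: 44 assignments
value 1/5: 55 assignments
value 0: 51 assignments
So 33 of the 216 assignments meet the threshold.

33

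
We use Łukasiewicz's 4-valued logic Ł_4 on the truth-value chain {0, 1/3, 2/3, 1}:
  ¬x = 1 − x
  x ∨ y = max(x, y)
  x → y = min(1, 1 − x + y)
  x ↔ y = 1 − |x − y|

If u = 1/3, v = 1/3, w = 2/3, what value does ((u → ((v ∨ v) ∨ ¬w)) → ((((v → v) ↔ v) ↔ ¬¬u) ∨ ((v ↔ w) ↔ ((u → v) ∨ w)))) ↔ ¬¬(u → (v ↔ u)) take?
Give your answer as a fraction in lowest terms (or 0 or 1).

1

v ∨ v = 1/3 ∨ 1/3 = 1/3
¬w = ¬2/3 = 1/3
(v ∨ v) ∨ ¬w = 1/3 ∨ 1/3 = 1/3
u → ((v ∨ v) ∨ ¬w) = 1/3 → 1/3 = 1
v → v = 1/3 → 1/3 = 1
(v → v) ↔ v = 1 ↔ 1/3 = 1/3
¬u = ¬1/3 = 2/3
¬¬u = ¬2/3 = 1/3
((v → v) ↔ v) ↔ ¬¬u = 1/3 ↔ 1/3 = 1
v ↔ w = 1/3 ↔ 2/3 = 2/3
u → v = 1/3 → 1/3 = 1
(u → v) ∨ w = 1 ∨ 2/3 = 1
(v ↔ w) ↔ ((u → v) ∨ w) = 2/3 ↔ 1 = 2/3
(((v → v) ↔ v) ↔ ¬¬u) ∨ ((v ↔ w) ↔ ((u → v) ∨ w)) = 1 ∨ 2/3 = 1
(u → ((v ∨ v) ∨ ¬w)) → ((((v → v) ↔ v) ↔ ¬¬u) ∨ ((v ↔ w) ↔ ((u → v) ∨ w))) = 1 → 1 = 1
v ↔ u = 1/3 ↔ 1/3 = 1
u → (v ↔ u) = 1/3 → 1 = 1
¬(u → (v ↔ u)) = ¬1 = 0
¬¬(u → (v ↔ u)) = ¬0 = 1
((u → ((v ∨ v) ∨ ¬w)) → ((((v → v) ↔ v) ↔ ¬¬u) ∨ ((v ↔ w) ↔ ((u → v) ∨ w)))) ↔ ¬¬(u → (v ↔ u)) = 1 ↔ 1 = 1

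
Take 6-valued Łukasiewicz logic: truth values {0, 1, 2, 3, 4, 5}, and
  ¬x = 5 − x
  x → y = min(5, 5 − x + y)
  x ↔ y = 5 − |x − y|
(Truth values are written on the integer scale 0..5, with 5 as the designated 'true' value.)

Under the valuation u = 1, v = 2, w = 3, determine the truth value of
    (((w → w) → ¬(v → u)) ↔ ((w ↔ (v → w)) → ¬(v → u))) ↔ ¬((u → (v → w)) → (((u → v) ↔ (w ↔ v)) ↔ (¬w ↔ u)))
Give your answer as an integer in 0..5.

w → w = 3 → 3 = 5
v → u = 2 → 1 = 4
¬(v → u) = ¬4 = 1
(w → w) → ¬(v → u) = 5 → 1 = 1
v → w = 2 → 3 = 5
w ↔ (v → w) = 3 ↔ 5 = 3
v → u = 2 → 1 = 4
¬(v → u) = ¬4 = 1
(w ↔ (v → w)) → ¬(v → u) = 3 → 1 = 3
((w → w) → ¬(v → u)) ↔ ((w ↔ (v → w)) → ¬(v → u)) = 1 ↔ 3 = 3
v → w = 2 → 3 = 5
u → (v → w) = 1 → 5 = 5
u → v = 1 → 2 = 5
w ↔ v = 3 ↔ 2 = 4
(u → v) ↔ (w ↔ v) = 5 ↔ 4 = 4
¬w = ¬3 = 2
¬w ↔ u = 2 ↔ 1 = 4
((u → v) ↔ (w ↔ v)) ↔ (¬w ↔ u) = 4 ↔ 4 = 5
(u → (v → w)) → (((u → v) ↔ (w ↔ v)) ↔ (¬w ↔ u)) = 5 → 5 = 5
¬((u → (v → w)) → (((u → v) ↔ (w ↔ v)) ↔ (¬w ↔ u))) = ¬5 = 0
(((w → w) → ¬(v → u)) ↔ ((w ↔ (v → w)) → ¬(v → u))) ↔ ¬((u → (v → w)) → (((u → v) ↔ (w ↔ v)) ↔ (¬w ↔ u))) = 3 ↔ 0 = 2

2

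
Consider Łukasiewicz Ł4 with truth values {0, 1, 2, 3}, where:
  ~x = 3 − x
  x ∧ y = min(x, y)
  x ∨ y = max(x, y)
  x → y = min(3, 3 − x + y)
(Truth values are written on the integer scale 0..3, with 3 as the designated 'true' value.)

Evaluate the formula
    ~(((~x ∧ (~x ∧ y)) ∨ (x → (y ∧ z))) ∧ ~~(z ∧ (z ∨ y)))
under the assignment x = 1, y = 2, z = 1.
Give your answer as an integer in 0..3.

~x = ~1 = 2
~x = ~1 = 2
~x ∧ y = 2 ∧ 2 = 2
~x ∧ (~x ∧ y) = 2 ∧ 2 = 2
y ∧ z = 2 ∧ 1 = 1
x → (y ∧ z) = 1 → 1 = 3
(~x ∧ (~x ∧ y)) ∨ (x → (y ∧ z)) = 2 ∨ 3 = 3
z ∨ y = 1 ∨ 2 = 2
z ∧ (z ∨ y) = 1 ∧ 2 = 1
~(z ∧ (z ∨ y)) = ~1 = 2
~~(z ∧ (z ∨ y)) = ~2 = 1
((~x ∧ (~x ∧ y)) ∨ (x → (y ∧ z))) ∧ ~~(z ∧ (z ∨ y)) = 3 ∧ 1 = 1
~(((~x ∧ (~x ∧ y)) ∨ (x → (y ∧ z))) ∧ ~~(z ∧ (z ∨ y))) = ~1 = 2

2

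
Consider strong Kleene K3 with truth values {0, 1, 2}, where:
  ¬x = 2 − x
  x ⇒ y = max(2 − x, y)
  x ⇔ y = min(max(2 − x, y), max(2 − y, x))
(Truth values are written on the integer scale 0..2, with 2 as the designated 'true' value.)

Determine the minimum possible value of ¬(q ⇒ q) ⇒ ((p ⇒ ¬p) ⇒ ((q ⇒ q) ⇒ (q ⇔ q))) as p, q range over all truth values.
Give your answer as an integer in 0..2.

Take p = 0, q = 1:
q ⇒ q = 1 ⇒ 1 = 1
¬(q ⇒ q) = ¬1 = 1
¬p = ¬0 = 2
p ⇒ ¬p = 0 ⇒ 2 = 2
q ⇒ q = 1 ⇒ 1 = 1
q ⇔ q = 1 ⇔ 1 = 1
(q ⇒ q) ⇒ (q ⇔ q) = 1 ⇒ 1 = 1
(p ⇒ ¬p) ⇒ ((q ⇒ q) ⇒ (q ⇔ q)) = 2 ⇒ 1 = 1
¬(q ⇒ q) ⇒ ((p ⇒ ¬p) ⇒ ((q ⇒ q) ⇒ (q ⇔ q))) = 1 ⇒ 1 = 1
No assignment yields a value below 1, so this is the minimum.

1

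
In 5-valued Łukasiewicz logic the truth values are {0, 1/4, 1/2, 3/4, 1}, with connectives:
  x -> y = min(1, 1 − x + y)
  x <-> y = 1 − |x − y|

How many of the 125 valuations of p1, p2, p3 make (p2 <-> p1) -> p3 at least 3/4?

88

value 1: 65 assignments (counts)
value 3/4: 23 assignments (counts)
value 1/2: 19 assignments
value 1/4: 13 assignments
value 0: 5 assignments
So 88 of the 125 assignments meet the threshold.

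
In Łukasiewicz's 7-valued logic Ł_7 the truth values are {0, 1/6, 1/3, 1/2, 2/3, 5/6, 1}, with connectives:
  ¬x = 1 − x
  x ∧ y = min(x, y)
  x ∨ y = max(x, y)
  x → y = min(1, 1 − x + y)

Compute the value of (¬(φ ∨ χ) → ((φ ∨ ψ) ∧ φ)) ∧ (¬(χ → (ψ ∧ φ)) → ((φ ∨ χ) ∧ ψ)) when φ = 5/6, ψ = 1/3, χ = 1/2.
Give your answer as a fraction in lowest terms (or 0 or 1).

1

φ ∨ χ = 5/6 ∨ 1/2 = 5/6
¬(φ ∨ χ) = ¬5/6 = 1/6
φ ∨ ψ = 5/6 ∨ 1/3 = 5/6
(φ ∨ ψ) ∧ φ = 5/6 ∧ 5/6 = 5/6
¬(φ ∨ χ) → ((φ ∨ ψ) ∧ φ) = 1/6 → 5/6 = 1
ψ ∧ φ = 1/3 ∧ 5/6 = 1/3
χ → (ψ ∧ φ) = 1/2 → 1/3 = 5/6
¬(χ → (ψ ∧ φ)) = ¬5/6 = 1/6
φ ∨ χ = 5/6 ∨ 1/2 = 5/6
(φ ∨ χ) ∧ ψ = 5/6 ∧ 1/3 = 1/3
¬(χ → (ψ ∧ φ)) → ((φ ∨ χ) ∧ ψ) = 1/6 → 1/3 = 1
(¬(φ ∨ χ) → ((φ ∨ ψ) ∧ φ)) ∧ (¬(χ → (ψ ∧ φ)) → ((φ ∨ χ) ∧ ψ)) = 1 ∧ 1 = 1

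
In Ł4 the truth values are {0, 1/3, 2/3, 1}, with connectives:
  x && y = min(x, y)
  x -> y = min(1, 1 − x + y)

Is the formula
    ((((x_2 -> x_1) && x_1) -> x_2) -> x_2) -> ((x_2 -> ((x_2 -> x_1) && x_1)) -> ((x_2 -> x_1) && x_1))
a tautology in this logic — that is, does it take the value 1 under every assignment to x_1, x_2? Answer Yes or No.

Yes

x_1 = 0, x_2 = 0 ↦ 1
x_1 = 0, x_2 = 1/3 ↦ 1
x_1 = 0, x_2 = 2/3 ↦ 1
x_1 = 0, x_2 = 1 ↦ 1
x_1 = 1/3, x_2 = 0 ↦ 1
x_1 = 1/3, x_2 = 1/3 ↦ 1
x_1 = 1/3, x_2 = 2/3 ↦ 1
x_1 = 1/3, x_2 = 1 ↦ 1
x_1 = 2/3, x_2 = 0 ↦ 1
x_1 = 2/3, x_2 = 1/3 ↦ 1
x_1 = 2/3, x_2 = 2/3 ↦ 1
x_1 = 2/3, x_2 = 1 ↦ 1
x_1 = 1, x_2 = 0 ↦ 1
x_1 = 1, x_2 = 1/3 ↦ 1
x_1 = 1, x_2 = 2/3 ↦ 1
x_1 = 1, x_2 = 1 ↦ 1
Every assignment gives a value ≥ 1.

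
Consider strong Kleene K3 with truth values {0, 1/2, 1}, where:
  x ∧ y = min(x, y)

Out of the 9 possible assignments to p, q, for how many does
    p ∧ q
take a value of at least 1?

p = 0, q = 0 ↦ 0  <
p = 0, q = 1/2 ↦ 0  <
p = 0, q = 1 ↦ 0  <
p = 1/2, q = 0 ↦ 0  <
p = 1/2, q = 1/2 ↦ 1/2  <
p = 1/2, q = 1 ↦ 1/2  <
p = 1, q = 0 ↦ 0  <
p = 1, q = 1/2 ↦ 1/2  <
p = 1, q = 1 ↦ 1  ≥
So 1 of the 9 assignments meets the threshold.

1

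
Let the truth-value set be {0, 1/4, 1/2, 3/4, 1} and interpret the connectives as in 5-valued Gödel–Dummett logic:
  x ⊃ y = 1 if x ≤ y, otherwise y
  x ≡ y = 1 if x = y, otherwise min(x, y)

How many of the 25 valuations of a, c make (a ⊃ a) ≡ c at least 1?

value 1: 5 assignments (counts)
value 3/4: 5 assignments
value 1/2: 5 assignments
value 1/4: 5 assignments
value 0: 5 assignments
So 5 of the 25 assignments meet the threshold.

5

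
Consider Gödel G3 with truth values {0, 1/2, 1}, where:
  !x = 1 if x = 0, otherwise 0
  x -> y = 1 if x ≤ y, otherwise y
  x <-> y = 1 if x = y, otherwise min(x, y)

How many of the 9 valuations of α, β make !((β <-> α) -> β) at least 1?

1

α = 0, β = 0 ↦ 1  ≥
α = 0, β = 1/2 ↦ 0  <
α = 0, β = 1 ↦ 0  <
α = 1/2, β = 0 ↦ 0  <
α = 1/2, β = 1/2 ↦ 0  <
α = 1/2, β = 1 ↦ 0  <
α = 1, β = 0 ↦ 0  <
α = 1, β = 1/2 ↦ 0  <
α = 1, β = 1 ↦ 0  <
So 1 of the 9 assignments meets the threshold.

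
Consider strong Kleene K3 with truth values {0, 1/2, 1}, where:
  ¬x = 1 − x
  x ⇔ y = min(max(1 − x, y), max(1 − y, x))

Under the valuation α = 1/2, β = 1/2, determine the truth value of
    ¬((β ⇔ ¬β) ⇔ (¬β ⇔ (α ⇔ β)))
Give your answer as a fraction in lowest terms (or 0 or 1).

1/2

¬β = ¬1/2 = 1/2
β ⇔ ¬β = 1/2 ⇔ 1/2 = 1/2
¬β = ¬1/2 = 1/2
α ⇔ β = 1/2 ⇔ 1/2 = 1/2
¬β ⇔ (α ⇔ β) = 1/2 ⇔ 1/2 = 1/2
(β ⇔ ¬β) ⇔ (¬β ⇔ (α ⇔ β)) = 1/2 ⇔ 1/2 = 1/2
¬((β ⇔ ¬β) ⇔ (¬β ⇔ (α ⇔ β))) = ¬1/2 = 1/2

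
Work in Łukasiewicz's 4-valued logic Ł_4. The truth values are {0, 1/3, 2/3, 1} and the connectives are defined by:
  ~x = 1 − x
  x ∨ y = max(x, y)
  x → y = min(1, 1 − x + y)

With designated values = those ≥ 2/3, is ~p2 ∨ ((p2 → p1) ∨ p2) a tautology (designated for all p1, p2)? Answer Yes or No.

Yes

p1 = 0, p2 = 0 ↦ 1
p1 = 0, p2 = 1/3 ↦ 2/3
p1 = 0, p2 = 2/3 ↦ 2/3
p1 = 0, p2 = 1 ↦ 1
p1 = 1/3, p2 = 0 ↦ 1
p1 = 1/3, p2 = 1/3 ↦ 1
p1 = 1/3, p2 = 2/3 ↦ 2/3
p1 = 1/3, p2 = 1 ↦ 1
p1 = 2/3, p2 = 0 ↦ 1
p1 = 2/3, p2 = 1/3 ↦ 1
p1 = 2/3, p2 = 2/3 ↦ 1
p1 = 2/3, p2 = 1 ↦ 1
p1 = 1, p2 = 0 ↦ 1
p1 = 1, p2 = 1/3 ↦ 1
p1 = 1, p2 = 2/3 ↦ 1
p1 = 1, p2 = 1 ↦ 1
Every assignment gives a value ≥ 2/3.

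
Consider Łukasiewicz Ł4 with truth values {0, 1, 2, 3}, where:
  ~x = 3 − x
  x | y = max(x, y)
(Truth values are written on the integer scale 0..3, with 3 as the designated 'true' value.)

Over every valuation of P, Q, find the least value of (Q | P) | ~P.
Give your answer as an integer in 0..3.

2

Take P = 1, Q = 0:
Q | P = 0 | 1 = 1
~P = ~1 = 2
(Q | P) | ~P = 1 | 2 = 2
No assignment yields a value below 2, so this is the minimum.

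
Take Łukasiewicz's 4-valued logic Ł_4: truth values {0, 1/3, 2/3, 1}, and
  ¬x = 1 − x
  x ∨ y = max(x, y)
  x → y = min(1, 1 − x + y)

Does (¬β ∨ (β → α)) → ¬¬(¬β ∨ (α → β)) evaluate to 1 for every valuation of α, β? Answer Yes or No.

No

Counterexample: take α = 2/3, β = 1/3.
¬β = ¬1/3 = 2/3
β → α = 1/3 → 2/3 = 1
¬β ∨ (β → α) = 2/3 ∨ 1 = 1
¬β = ¬1/3 = 2/3
α → β = 2/3 → 1/3 = 2/3
¬β ∨ (α → β) = 2/3 ∨ 2/3 = 2/3
¬(¬β ∨ (α → β)) = ¬2/3 = 1/3
¬¬(¬β ∨ (α → β)) = ¬1/3 = 2/3
(¬β ∨ (β → α)) → ¬¬(¬β ∨ (α → β)) = 1 → 2/3 = 2/3
This gives 2/3 ≠ 1.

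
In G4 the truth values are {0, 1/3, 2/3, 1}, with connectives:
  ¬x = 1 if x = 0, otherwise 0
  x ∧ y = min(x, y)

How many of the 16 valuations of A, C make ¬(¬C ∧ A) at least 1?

A = 0, C = 0 ↦ 1  ≥
A = 0, C = 1/3 ↦ 1  ≥
A = 0, C = 2/3 ↦ 1  ≥
A = 0, C = 1 ↦ 1  ≥
A = 1/3, C = 0 ↦ 0  <
A = 1/3, C = 1/3 ↦ 1  ≥
A = 1/3, C = 2/3 ↦ 1  ≥
A = 1/3, C = 1 ↦ 1  ≥
A = 2/3, C = 0 ↦ 0  <
A = 2/3, C = 1/3 ↦ 1  ≥
A = 2/3, C = 2/3 ↦ 1  ≥
A = 2/3, C = 1 ↦ 1  ≥
A = 1, C = 0 ↦ 0  <
A = 1, C = 1/3 ↦ 1  ≥
A = 1, C = 2/3 ↦ 1  ≥
A = 1, C = 1 ↦ 1  ≥
So 13 of the 16 assignments meet the threshold.

13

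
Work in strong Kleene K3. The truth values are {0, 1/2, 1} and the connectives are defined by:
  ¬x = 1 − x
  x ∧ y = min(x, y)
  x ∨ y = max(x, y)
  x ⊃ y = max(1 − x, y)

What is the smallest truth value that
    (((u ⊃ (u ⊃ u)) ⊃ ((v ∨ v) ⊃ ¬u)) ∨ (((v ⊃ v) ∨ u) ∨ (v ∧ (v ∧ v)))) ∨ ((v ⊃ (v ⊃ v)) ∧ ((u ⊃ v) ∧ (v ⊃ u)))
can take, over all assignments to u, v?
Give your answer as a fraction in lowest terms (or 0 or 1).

Take u = 1/2, v = 1/2:
u ⊃ u = 1/2 ⊃ 1/2 = 1/2
u ⊃ (u ⊃ u) = 1/2 ⊃ 1/2 = 1/2
v ∨ v = 1/2 ∨ 1/2 = 1/2
¬u = ¬1/2 = 1/2
(v ∨ v) ⊃ ¬u = 1/2 ⊃ 1/2 = 1/2
(u ⊃ (u ⊃ u)) ⊃ ((v ∨ v) ⊃ ¬u) = 1/2 ⊃ 1/2 = 1/2
v ⊃ v = 1/2 ⊃ 1/2 = 1/2
(v ⊃ v) ∨ u = 1/2 ∨ 1/2 = 1/2
v ∧ v = 1/2 ∧ 1/2 = 1/2
v ∧ (v ∧ v) = 1/2 ∧ 1/2 = 1/2
((v ⊃ v) ∨ u) ∨ (v ∧ (v ∧ v)) = 1/2 ∨ 1/2 = 1/2
((u ⊃ (u ⊃ u)) ⊃ ((v ∨ v) ⊃ ¬u)) ∨ (((v ⊃ v) ∨ u) ∨ (v ∧ (v ∧ v))) = 1/2 ∨ 1/2 = 1/2
v ⊃ v = 1/2 ⊃ 1/2 = 1/2
v ⊃ (v ⊃ v) = 1/2 ⊃ 1/2 = 1/2
u ⊃ v = 1/2 ⊃ 1/2 = 1/2
v ⊃ u = 1/2 ⊃ 1/2 = 1/2
(u ⊃ v) ∧ (v ⊃ u) = 1/2 ∧ 1/2 = 1/2
(v ⊃ (v ⊃ v)) ∧ ((u ⊃ v) ∧ (v ⊃ u)) = 1/2 ∧ 1/2 = 1/2
(((u ⊃ (u ⊃ u)) ⊃ ((v ∨ v) ⊃ ¬u)) ∨ (((v ⊃ v) ∨ u) ∨ (v ∧ (v ∧ v)))) ∨ ((v ⊃ (v ⊃ v)) ∧ ((u ⊃ v) ∧ (v ⊃ u))) = 1/2 ∨ 1/2 = 1/2
No assignment yields a value below 1/2, so this is the minimum.

1/2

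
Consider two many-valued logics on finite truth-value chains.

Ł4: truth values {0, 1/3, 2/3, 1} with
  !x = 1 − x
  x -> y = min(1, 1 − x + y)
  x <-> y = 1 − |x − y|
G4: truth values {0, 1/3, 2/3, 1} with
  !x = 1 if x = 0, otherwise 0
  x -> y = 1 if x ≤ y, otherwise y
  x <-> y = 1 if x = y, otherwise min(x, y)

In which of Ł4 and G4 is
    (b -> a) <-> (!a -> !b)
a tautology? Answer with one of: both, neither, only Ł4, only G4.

In Ł4: every assignment gives 1 — tautology.
In G4: at a = 1/3, b = 2/3 the value is 1/3 — not a tautology.

only Ł4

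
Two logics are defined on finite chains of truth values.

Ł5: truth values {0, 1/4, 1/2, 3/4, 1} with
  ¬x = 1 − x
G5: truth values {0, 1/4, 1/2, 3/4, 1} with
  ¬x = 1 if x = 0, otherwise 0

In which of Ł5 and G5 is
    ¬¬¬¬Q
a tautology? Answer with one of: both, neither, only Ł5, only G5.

In Ł5: at Q = 0 the value is 0 — not a tautology.
In G5: at Q = 0 the value is 0 — not a tautology.

neither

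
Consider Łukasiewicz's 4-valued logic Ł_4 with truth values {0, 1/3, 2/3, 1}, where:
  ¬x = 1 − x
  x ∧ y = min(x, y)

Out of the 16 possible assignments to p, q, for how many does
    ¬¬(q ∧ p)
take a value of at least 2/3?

4

p = 0, q = 0 ↦ 0  <
p = 0, q = 1/3 ↦ 0  <
p = 0, q = 2/3 ↦ 0  <
p = 0, q = 1 ↦ 0  <
p = 1/3, q = 0 ↦ 0  <
p = 1/3, q = 1/3 ↦ 1/3  <
p = 1/3, q = 2/3 ↦ 1/3  <
p = 1/3, q = 1 ↦ 1/3  <
p = 2/3, q = 0 ↦ 0  <
p = 2/3, q = 1/3 ↦ 1/3  <
p = 2/3, q = 2/3 ↦ 2/3  ≥
p = 2/3, q = 1 ↦ 2/3  ≥
p = 1, q = 0 ↦ 0  <
p = 1, q = 1/3 ↦ 1/3  <
p = 1, q = 2/3 ↦ 2/3  ≥
p = 1, q = 1 ↦ 1  ≥
So 4 of the 16 assignments meet the threshold.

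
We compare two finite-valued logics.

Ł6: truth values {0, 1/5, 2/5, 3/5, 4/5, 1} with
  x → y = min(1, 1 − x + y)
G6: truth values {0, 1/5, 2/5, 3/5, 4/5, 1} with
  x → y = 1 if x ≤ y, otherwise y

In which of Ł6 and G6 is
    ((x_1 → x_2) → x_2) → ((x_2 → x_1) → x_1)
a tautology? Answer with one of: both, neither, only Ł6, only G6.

In Ł6: every assignment gives 1 — tautology.
In G6: at x_1 = 1/5, x_2 = 0 the value is 1/5 — not a tautology.

only Ł6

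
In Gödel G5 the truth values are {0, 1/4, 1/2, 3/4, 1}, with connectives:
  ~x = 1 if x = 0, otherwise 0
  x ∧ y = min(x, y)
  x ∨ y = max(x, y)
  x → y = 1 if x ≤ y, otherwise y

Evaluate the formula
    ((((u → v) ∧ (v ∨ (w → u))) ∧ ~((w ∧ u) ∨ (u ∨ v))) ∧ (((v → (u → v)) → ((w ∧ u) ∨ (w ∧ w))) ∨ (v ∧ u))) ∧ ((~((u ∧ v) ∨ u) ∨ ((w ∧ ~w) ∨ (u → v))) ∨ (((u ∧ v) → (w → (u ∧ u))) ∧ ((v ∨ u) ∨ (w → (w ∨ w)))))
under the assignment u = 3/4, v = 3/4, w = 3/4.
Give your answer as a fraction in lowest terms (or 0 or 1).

0

u → v = 3/4 → 3/4 = 1
w → u = 3/4 → 3/4 = 1
v ∨ (w → u) = 3/4 ∨ 1 = 1
(u → v) ∧ (v ∨ (w → u)) = 1 ∧ 1 = 1
w ∧ u = 3/4 ∧ 3/4 = 3/4
u ∨ v = 3/4 ∨ 3/4 = 3/4
(w ∧ u) ∨ (u ∨ v) = 3/4 ∨ 3/4 = 3/4
~((w ∧ u) ∨ (u ∨ v)) = ~3/4 = 0
((u → v) ∧ (v ∨ (w → u))) ∧ ~((w ∧ u) ∨ (u ∨ v)) = 1 ∧ 0 = 0
u → v = 3/4 → 3/4 = 1
v → (u → v) = 3/4 → 1 = 1
w ∧ u = 3/4 ∧ 3/4 = 3/4
w ∧ w = 3/4 ∧ 3/4 = 3/4
(w ∧ u) ∨ (w ∧ w) = 3/4 ∨ 3/4 = 3/4
(v → (u → v)) → ((w ∧ u) ∨ (w ∧ w)) = 1 → 3/4 = 3/4
v ∧ u = 3/4 ∧ 3/4 = 3/4
((v → (u → v)) → ((w ∧ u) ∨ (w ∧ w))) ∨ (v ∧ u) = 3/4 ∨ 3/4 = 3/4
(((u → v) ∧ (v ∨ (w → u))) ∧ ~((w ∧ u) ∨ (u ∨ v))) ∧ (((v → (u → v)) → ((w ∧ u) ∨ (w ∧ w))) ∨ (v ∧ u)) = 0 ∧ 3/4 = 0
u ∧ v = 3/4 ∧ 3/4 = 3/4
(u ∧ v) ∨ u = 3/4 ∨ 3/4 = 3/4
~((u ∧ v) ∨ u) = ~3/4 = 0
~w = ~3/4 = 0
w ∧ ~w = 3/4 ∧ 0 = 0
u → v = 3/4 → 3/4 = 1
(w ∧ ~w) ∨ (u → v) = 0 ∨ 1 = 1
~((u ∧ v) ∨ u) ∨ ((w ∧ ~w) ∨ (u → v)) = 0 ∨ 1 = 1
u ∧ v = 3/4 ∧ 3/4 = 3/4
u ∧ u = 3/4 ∧ 3/4 = 3/4
w → (u ∧ u) = 3/4 → 3/4 = 1
(u ∧ v) → (w → (u ∧ u)) = 3/4 → 1 = 1
v ∨ u = 3/4 ∨ 3/4 = 3/4
w ∨ w = 3/4 ∨ 3/4 = 3/4
w → (w ∨ w) = 3/4 → 3/4 = 1
(v ∨ u) ∨ (w → (w ∨ w)) = 3/4 ∨ 1 = 1
((u ∧ v) → (w → (u ∧ u))) ∧ ((v ∨ u) ∨ (w → (w ∨ w))) = 1 ∧ 1 = 1
(~((u ∧ v) ∨ u) ∨ ((w ∧ ~w) ∨ (u → v))) ∨ (((u ∧ v) → (w → (u ∧ u))) ∧ ((v ∨ u) ∨ (w → (w ∨ w)))) = 1 ∨ 1 = 1
((((u → v) ∧ (v ∨ (w → u))) ∧ ~((w ∧ u) ∨ (u ∨ v))) ∧ (((v → (u → v)) → ((w ∧ u) ∨ (w ∧ w))) ∨ (v ∧ u))) ∧ ((~((u ∧ v) ∨ u) ∨ ((w ∧ ~w) ∨ (u → v))) ∨ (((u ∧ v) → (w → (u ∧ u))) ∧ ((v ∨ u) ∨ (w → (w ∨ w))))) = 0 ∧ 1 = 0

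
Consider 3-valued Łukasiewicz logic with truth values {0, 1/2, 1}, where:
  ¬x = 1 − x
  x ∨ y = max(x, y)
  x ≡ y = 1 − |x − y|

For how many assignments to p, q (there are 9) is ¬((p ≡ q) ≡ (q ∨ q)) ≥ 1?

2

p = 0, q = 0 ↦ 1  ≥
p = 0, q = 1/2 ↦ 0  <
p = 0, q = 1 ↦ 1  ≥
p = 1/2, q = 0 ↦ 1/2  <
p = 1/2, q = 1/2 ↦ 1/2  <
p = 1/2, q = 1 ↦ 1/2  <
p = 1, q = 0 ↦ 0  <
p = 1, q = 1/2 ↦ 0  <
p = 1, q = 1 ↦ 0  <
So 2 of the 9 assignments meet the threshold.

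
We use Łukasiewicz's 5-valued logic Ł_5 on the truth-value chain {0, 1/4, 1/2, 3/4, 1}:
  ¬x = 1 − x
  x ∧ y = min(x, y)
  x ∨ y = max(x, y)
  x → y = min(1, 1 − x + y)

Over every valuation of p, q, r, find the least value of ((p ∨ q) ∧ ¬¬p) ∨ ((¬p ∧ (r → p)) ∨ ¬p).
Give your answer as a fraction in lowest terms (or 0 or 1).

1/2

Take p = 1/2, q = 0, r = 0:
p ∨ q = 1/2 ∨ 0 = 1/2
¬p = ¬1/2 = 1/2
¬¬p = ¬1/2 = 1/2
(p ∨ q) ∧ ¬¬p = 1/2 ∧ 1/2 = 1/2
¬p = ¬1/2 = 1/2
r → p = 0 → 1/2 = 1
¬p ∧ (r → p) = 1/2 ∧ 1 = 1/2
¬p = ¬1/2 = 1/2
(¬p ∧ (r → p)) ∨ ¬p = 1/2 ∨ 1/2 = 1/2
((p ∨ q) ∧ ¬¬p) ∨ ((¬p ∧ (r → p)) ∨ ¬p) = 1/2 ∨ 1/2 = 1/2
No assignment yields a value below 1/2, so this is the minimum.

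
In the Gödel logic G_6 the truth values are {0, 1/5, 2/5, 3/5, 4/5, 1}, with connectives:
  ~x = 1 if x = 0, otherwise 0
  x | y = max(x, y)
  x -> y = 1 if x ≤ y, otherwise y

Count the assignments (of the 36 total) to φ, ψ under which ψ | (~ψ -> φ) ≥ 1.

31

value 1: 31 assignments (counts)
value 4/5: 1 assignment
value 3/5: 1 assignment
value 2/5: 1 assignment
value 1/5: 1 assignment
value 0: 1 assignment
So 31 of the 36 assignments meet the threshold.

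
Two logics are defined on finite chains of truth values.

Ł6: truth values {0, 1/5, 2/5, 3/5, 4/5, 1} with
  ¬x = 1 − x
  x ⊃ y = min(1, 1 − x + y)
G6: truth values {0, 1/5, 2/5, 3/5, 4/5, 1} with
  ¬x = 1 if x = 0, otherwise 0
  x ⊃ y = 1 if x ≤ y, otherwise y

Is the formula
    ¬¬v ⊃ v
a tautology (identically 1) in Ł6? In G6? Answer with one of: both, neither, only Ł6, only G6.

only Ł6

In Ł6: every assignment gives 1 — tautology.
In G6: at v = 1/5 the value is 1/5 — not a tautology.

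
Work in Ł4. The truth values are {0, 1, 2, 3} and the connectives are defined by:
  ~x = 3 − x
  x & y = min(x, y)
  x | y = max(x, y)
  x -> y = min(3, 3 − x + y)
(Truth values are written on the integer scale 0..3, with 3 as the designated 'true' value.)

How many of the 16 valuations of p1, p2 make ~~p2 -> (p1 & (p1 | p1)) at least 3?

p1 = 0, p2 = 0 ↦ 3  ≥
p1 = 0, p2 = 1 ↦ 2  <
p1 = 0, p2 = 2 ↦ 1  <
p1 = 0, p2 = 3 ↦ 0  <
p1 = 1, p2 = 0 ↦ 3  ≥
p1 = 1, p2 = 1 ↦ 3  ≥
p1 = 1, p2 = 2 ↦ 2  <
p1 = 1, p2 = 3 ↦ 1  <
p1 = 2, p2 = 0 ↦ 3  ≥
p1 = 2, p2 = 1 ↦ 3  ≥
p1 = 2, p2 = 2 ↦ 3  ≥
p1 = 2, p2 = 3 ↦ 2  <
p1 = 3, p2 = 0 ↦ 3  ≥
p1 = 3, p2 = 1 ↦ 3  ≥
p1 = 3, p2 = 2 ↦ 3  ≥
p1 = 3, p2 = 3 ↦ 3  ≥
So 10 of the 16 assignments meet the threshold.

10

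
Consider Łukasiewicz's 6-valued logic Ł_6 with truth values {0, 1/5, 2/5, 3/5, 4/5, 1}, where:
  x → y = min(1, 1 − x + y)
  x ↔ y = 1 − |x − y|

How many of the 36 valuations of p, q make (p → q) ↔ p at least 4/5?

value 1: 3 assignments (counts)
value 4/5: 7 assignments (counts)
value 3/5: 6 assignments
value 2/5: 7 assignments
value 1/5: 6 assignments
value 0: 7 assignments
So 10 of the 36 assignments meet the threshold.

10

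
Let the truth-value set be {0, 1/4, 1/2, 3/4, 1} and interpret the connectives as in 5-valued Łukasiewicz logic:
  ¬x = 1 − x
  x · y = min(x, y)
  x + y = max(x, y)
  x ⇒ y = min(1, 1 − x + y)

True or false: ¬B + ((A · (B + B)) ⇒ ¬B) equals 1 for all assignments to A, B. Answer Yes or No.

No

Counterexample: take A = 1/4, B = 1.
¬B = ¬1 = 0
B + B = 1 + 1 = 1
A · (B + B) = 1/4 · 1 = 1/4
(A · (B + B)) ⇒ ¬B = 1/4 ⇒ 0 = 3/4
¬B + ((A · (B + B)) ⇒ ¬B) = 0 + 3/4 = 3/4
This gives 3/4 ≠ 1.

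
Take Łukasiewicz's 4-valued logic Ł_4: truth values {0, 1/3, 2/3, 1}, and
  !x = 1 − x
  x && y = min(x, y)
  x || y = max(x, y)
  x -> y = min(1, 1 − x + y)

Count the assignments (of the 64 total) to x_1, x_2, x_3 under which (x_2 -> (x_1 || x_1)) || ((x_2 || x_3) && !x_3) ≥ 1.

value 1: 43 assignments (counts)
value 2/3: 15 assignments
value 1/3: 5 assignments
value 0: 1 assignment
So 43 of the 64 assignments meet the threshold.

43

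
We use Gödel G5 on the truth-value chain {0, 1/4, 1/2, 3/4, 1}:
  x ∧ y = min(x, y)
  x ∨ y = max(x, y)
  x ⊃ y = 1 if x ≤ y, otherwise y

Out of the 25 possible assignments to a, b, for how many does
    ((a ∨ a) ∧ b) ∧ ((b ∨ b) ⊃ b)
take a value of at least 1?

1

value 1: 1 assignment (counts)
value 3/4: 3 assignments
value 1/2: 5 assignments
value 1/4: 7 assignments
value 0: 9 assignments
So 1 of the 25 assignments meets the threshold.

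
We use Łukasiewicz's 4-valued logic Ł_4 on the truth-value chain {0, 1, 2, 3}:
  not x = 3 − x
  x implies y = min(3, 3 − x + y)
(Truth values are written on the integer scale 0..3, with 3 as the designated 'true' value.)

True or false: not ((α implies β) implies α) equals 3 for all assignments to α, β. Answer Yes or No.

No

Counterexample: take α = 1, β = 0.
α implies β = 1 implies 0 = 2
(α implies β) implies α = 2 implies 1 = 2
not ((α implies β) implies α) = not 2 = 1
This gives 1 ≠ 3.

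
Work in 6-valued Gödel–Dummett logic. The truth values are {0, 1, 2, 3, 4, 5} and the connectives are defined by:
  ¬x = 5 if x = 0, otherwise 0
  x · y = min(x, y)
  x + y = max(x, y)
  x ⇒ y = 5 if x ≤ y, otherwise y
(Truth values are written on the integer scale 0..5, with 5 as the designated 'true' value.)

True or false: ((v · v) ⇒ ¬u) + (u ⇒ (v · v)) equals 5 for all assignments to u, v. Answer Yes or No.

Counterexample: take u = 2, v = 1.
v · v = 1 · 1 = 1
¬u = ¬2 = 0
(v · v) ⇒ ¬u = 1 ⇒ 0 = 0
v · v = 1 · 1 = 1
u ⇒ (v · v) = 2 ⇒ 1 = 1
((v · v) ⇒ ¬u) + (u ⇒ (v · v)) = 0 + 1 = 1
This gives 1 ≠ 5.

No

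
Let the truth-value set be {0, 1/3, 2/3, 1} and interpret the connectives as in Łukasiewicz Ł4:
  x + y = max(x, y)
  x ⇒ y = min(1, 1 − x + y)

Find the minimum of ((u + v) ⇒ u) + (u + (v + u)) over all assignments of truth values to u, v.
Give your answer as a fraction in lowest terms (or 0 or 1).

2/3

Take u = 0, v = 1/3:
u + v = 0 + 1/3 = 1/3
(u + v) ⇒ u = 1/3 ⇒ 0 = 2/3
v + u = 1/3 + 0 = 1/3
u + (v + u) = 0 + 1/3 = 1/3
((u + v) ⇒ u) + (u + (v + u)) = 2/3 + 1/3 = 2/3
No assignment yields a value below 2/3, so this is the minimum.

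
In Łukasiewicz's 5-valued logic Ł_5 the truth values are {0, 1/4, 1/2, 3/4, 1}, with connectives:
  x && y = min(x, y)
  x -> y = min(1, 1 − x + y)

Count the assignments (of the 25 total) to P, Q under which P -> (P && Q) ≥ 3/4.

19

value 1: 15 assignments (counts)
value 3/4: 4 assignments (counts)
value 1/2: 3 assignments
value 1/4: 2 assignments
value 0: 1 assignment
So 19 of the 25 assignments meet the threshold.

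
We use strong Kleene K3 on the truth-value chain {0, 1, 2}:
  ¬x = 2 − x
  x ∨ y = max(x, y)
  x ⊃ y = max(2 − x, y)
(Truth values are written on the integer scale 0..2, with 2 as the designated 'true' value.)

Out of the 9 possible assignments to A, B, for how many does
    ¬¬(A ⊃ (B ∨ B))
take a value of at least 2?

5

A = 0, B = 0 ↦ 2  ≥
A = 0, B = 1 ↦ 2  ≥
A = 0, B = 2 ↦ 2  ≥
A = 1, B = 0 ↦ 1  <
A = 1, B = 1 ↦ 1  <
A = 1, B = 2 ↦ 2  ≥
A = 2, B = 0 ↦ 0  <
A = 2, B = 1 ↦ 1  <
A = 2, B = 2 ↦ 2  ≥
So 5 of the 9 assignments meet the threshold.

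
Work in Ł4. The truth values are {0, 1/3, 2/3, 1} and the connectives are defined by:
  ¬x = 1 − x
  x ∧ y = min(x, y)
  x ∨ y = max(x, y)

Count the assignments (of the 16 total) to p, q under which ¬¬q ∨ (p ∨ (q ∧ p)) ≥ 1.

p = 0, q = 0 ↦ 0  <
p = 0, q = 1/3 ↦ 1/3  <
p = 0, q = 2/3 ↦ 2/3  <
p = 0, q = 1 ↦ 1  ≥
p = 1/3, q = 0 ↦ 1/3  <
p = 1/3, q = 1/3 ↦ 1/3  <
p = 1/3, q = 2/3 ↦ 2/3  <
p = 1/3, q = 1 ↦ 1  ≥
p = 2/3, q = 0 ↦ 2/3  <
p = 2/3, q = 1/3 ↦ 2/3  <
p = 2/3, q = 2/3 ↦ 2/3  <
p = 2/3, q = 1 ↦ 1  ≥
p = 1, q = 0 ↦ 1  ≥
p = 1, q = 1/3 ↦ 1  ≥
p = 1, q = 2/3 ↦ 1  ≥
p = 1, q = 1 ↦ 1  ≥
So 7 of the 16 assignments meet the threshold.

7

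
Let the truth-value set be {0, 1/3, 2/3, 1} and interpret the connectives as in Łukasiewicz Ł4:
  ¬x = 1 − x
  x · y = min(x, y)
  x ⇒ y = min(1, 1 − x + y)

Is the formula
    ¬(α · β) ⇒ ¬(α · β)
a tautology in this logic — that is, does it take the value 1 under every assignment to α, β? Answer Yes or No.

Yes

α = 0, β = 0 ↦ 1
α = 0, β = 1/3 ↦ 1
α = 0, β = 2/3 ↦ 1
α = 0, β = 1 ↦ 1
α = 1/3, β = 0 ↦ 1
α = 1/3, β = 1/3 ↦ 1
α = 1/3, β = 2/3 ↦ 1
α = 1/3, β = 1 ↦ 1
α = 2/3, β = 0 ↦ 1
α = 2/3, β = 1/3 ↦ 1
α = 2/3, β = 2/3 ↦ 1
α = 2/3, β = 1 ↦ 1
α = 1, β = 0 ↦ 1
α = 1, β = 1/3 ↦ 1
α = 1, β = 2/3 ↦ 1
α = 1, β = 1 ↦ 1
Every assignment gives a value ≥ 1.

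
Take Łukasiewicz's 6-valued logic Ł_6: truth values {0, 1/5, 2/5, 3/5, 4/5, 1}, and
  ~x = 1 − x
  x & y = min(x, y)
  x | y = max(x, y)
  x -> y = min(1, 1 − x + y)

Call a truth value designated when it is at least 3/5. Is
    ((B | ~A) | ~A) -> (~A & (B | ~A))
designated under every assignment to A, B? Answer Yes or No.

No

Counterexample: take A = 3/5, B = 1.
~A = ~3/5 = 2/5
B | ~A = 1 | 2/5 = 1
~A = ~3/5 = 2/5
(B | ~A) | ~A = 1 | 2/5 = 1
~A = ~3/5 = 2/5
~A = ~3/5 = 2/5
B | ~A = 1 | 2/5 = 1
~A & (B | ~A) = 2/5 & 1 = 2/5
((B | ~A) | ~A) -> (~A & (B | ~A)) = 1 -> 2/5 = 2/5
This gives 2/5, which is below 3/5.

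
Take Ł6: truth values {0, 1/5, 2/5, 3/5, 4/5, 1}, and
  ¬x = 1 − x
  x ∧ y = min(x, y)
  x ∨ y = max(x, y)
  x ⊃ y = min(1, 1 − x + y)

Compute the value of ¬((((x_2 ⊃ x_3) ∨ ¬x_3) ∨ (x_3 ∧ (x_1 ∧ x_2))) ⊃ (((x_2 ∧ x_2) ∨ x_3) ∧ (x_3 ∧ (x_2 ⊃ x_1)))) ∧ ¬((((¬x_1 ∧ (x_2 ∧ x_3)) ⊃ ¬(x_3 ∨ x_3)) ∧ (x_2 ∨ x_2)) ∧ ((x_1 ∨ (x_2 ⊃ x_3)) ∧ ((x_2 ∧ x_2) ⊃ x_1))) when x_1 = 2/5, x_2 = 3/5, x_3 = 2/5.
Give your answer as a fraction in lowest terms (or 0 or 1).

x_2 ⊃ x_3 = 3/5 ⊃ 2/5 = 4/5
¬x_3 = ¬2/5 = 3/5
(x_2 ⊃ x_3) ∨ ¬x_3 = 4/5 ∨ 3/5 = 4/5
x_1 ∧ x_2 = 2/5 ∧ 3/5 = 2/5
x_3 ∧ (x_1 ∧ x_2) = 2/5 ∧ 2/5 = 2/5
((x_2 ⊃ x_3) ∨ ¬x_3) ∨ (x_3 ∧ (x_1 ∧ x_2)) = 4/5 ∨ 2/5 = 4/5
x_2 ∧ x_2 = 3/5 ∧ 3/5 = 3/5
(x_2 ∧ x_2) ∨ x_3 = 3/5 ∨ 2/5 = 3/5
x_2 ⊃ x_1 = 3/5 ⊃ 2/5 = 4/5
x_3 ∧ (x_2 ⊃ x_1) = 2/5 ∧ 4/5 = 2/5
((x_2 ∧ x_2) ∨ x_3) ∧ (x_3 ∧ (x_2 ⊃ x_1)) = 3/5 ∧ 2/5 = 2/5
(((x_2 ⊃ x_3) ∨ ¬x_3) ∨ (x_3 ∧ (x_1 ∧ x_2))) ⊃ (((x_2 ∧ x_2) ∨ x_3) ∧ (x_3 ∧ (x_2 ⊃ x_1))) = 4/5 ⊃ 2/5 = 3/5
¬((((x_2 ⊃ x_3) ∨ ¬x_3) ∨ (x_3 ∧ (x_1 ∧ x_2))) ⊃ (((x_2 ∧ x_2) ∨ x_3) ∧ (x_3 ∧ (x_2 ⊃ x_1)))) = ¬3/5 = 2/5
¬x_1 = ¬2/5 = 3/5
x_2 ∧ x_3 = 3/5 ∧ 2/5 = 2/5
¬x_1 ∧ (x_2 ∧ x_3) = 3/5 ∧ 2/5 = 2/5
x_3 ∨ x_3 = 2/5 ∨ 2/5 = 2/5
¬(x_3 ∨ x_3) = ¬2/5 = 3/5
(¬x_1 ∧ (x_2 ∧ x_3)) ⊃ ¬(x_3 ∨ x_3) = 2/5 ⊃ 3/5 = 1
x_2 ∨ x_2 = 3/5 ∨ 3/5 = 3/5
((¬x_1 ∧ (x_2 ∧ x_3)) ⊃ ¬(x_3 ∨ x_3)) ∧ (x_2 ∨ x_2) = 1 ∧ 3/5 = 3/5
x_2 ⊃ x_3 = 3/5 ⊃ 2/5 = 4/5
x_1 ∨ (x_2 ⊃ x_3) = 2/5 ∨ 4/5 = 4/5
x_2 ∧ x_2 = 3/5 ∧ 3/5 = 3/5
(x_2 ∧ x_2) ⊃ x_1 = 3/5 ⊃ 2/5 = 4/5
(x_1 ∨ (x_2 ⊃ x_3)) ∧ ((x_2 ∧ x_2) ⊃ x_1) = 4/5 ∧ 4/5 = 4/5
(((¬x_1 ∧ (x_2 ∧ x_3)) ⊃ ¬(x_3 ∨ x_3)) ∧ (x_2 ∨ x_2)) ∧ ((x_1 ∨ (x_2 ⊃ x_3)) ∧ ((x_2 ∧ x_2) ⊃ x_1)) = 3/5 ∧ 4/5 = 3/5
¬((((¬x_1 ∧ (x_2 ∧ x_3)) ⊃ ¬(x_3 ∨ x_3)) ∧ (x_2 ∨ x_2)) ∧ ((x_1 ∨ (x_2 ⊃ x_3)) ∧ ((x_2 ∧ x_2) ⊃ x_1))) = ¬3/5 = 2/5
¬((((x_2 ⊃ x_3) ∨ ¬x_3) ∨ (x_3 ∧ (x_1 ∧ x_2))) ⊃ (((x_2 ∧ x_2) ∨ x_3) ∧ (x_3 ∧ (x_2 ⊃ x_1)))) ∧ ¬((((¬x_1 ∧ (x_2 ∧ x_3)) ⊃ ¬(x_3 ∨ x_3)) ∧ (x_2 ∨ x_2)) ∧ ((x_1 ∨ (x_2 ⊃ x_3)) ∧ ((x_2 ∧ x_2) ⊃ x_1))) = 2/5 ∧ 2/5 = 2/5

2/5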